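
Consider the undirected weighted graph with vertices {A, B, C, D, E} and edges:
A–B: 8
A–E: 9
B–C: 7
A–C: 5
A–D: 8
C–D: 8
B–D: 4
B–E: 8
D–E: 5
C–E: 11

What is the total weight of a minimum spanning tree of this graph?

21

Kruskal: consider edges lightest-first.
B–D (4): add. Components now {A} {B,D} {C} {E}
A–C (5): add. Components now {A,C} {B,D} {E}
D–E (5): add. Components now {A,C} {B,D,E}
B–C (7): add. Components now {A,B,C,D,E}
MST edges: B–D, A–C, D–E, B–C; total weight 4+5+5+7 = 21.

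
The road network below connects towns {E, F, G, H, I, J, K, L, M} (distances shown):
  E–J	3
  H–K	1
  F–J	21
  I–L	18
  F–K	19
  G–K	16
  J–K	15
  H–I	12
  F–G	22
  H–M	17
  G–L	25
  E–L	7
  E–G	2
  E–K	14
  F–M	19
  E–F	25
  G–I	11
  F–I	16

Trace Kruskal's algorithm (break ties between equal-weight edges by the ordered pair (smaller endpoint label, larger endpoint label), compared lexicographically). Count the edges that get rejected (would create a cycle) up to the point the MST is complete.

Kruskal: consider edges lightest-first.
H–K (1): add — endpoints in different components.
E–G (2): add — endpoints in different components.
E–J (3): add — endpoints in different components.
E–L (7): add — endpoints in different components.
G–I (11): add — endpoints in different components.
H–I (12): add — endpoints in different components.
E–K (14): skip — E and K already connected.
J–K (15): skip — J and K already connected.
F–I (16): add — endpoints in different components.
G–K (16): skip — G and K already connected.
H–M (17): add — endpoints in different components.
Edges rejected before the tree was complete: 3.

3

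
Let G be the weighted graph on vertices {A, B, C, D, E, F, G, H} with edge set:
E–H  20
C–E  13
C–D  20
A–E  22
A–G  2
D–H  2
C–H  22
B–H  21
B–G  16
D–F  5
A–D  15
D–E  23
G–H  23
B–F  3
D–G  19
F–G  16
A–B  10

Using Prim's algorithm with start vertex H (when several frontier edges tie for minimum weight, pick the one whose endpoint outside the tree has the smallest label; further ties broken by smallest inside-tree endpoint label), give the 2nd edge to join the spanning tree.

Prim, starting at H.
Step 1: cheapest edge leaving the tree is D–H (2); add D.
Step 2: cheapest edge leaving the tree is D–F (5); add F.
Step 3: cheapest edge leaving the tree is B–F (3); add B.
Step 4: cheapest edge leaving the tree is A–B (10); add A.
Step 5: cheapest edge leaving the tree is A–G (2); add G.
Step 6: cheapest edge leaving the tree is C–D (20); add C.
Step 7: cheapest edge leaving the tree is C–E (13); add E.
The 2nd edge added is D–F.

D-F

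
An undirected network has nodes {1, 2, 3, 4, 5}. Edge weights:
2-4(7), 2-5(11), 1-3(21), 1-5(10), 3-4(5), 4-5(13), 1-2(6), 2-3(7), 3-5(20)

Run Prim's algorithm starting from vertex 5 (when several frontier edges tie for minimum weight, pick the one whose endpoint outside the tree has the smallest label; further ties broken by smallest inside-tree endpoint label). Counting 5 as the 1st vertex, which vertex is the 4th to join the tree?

Grow the tree from 5 using Prim:
Step 1: cheapest edge leaving the tree is 1-5 (10); add 1.
Step 2: cheapest edge leaving the tree is 1-2 (6); add 2.
Step 3: cheapest edge leaving the tree is 2-3 (7); add 3.
Step 4: cheapest edge leaving the tree is 3-4 (5); add 4.
Vertex order: 5, 1, 2, 3, 4. The 4th vertex is 3.

3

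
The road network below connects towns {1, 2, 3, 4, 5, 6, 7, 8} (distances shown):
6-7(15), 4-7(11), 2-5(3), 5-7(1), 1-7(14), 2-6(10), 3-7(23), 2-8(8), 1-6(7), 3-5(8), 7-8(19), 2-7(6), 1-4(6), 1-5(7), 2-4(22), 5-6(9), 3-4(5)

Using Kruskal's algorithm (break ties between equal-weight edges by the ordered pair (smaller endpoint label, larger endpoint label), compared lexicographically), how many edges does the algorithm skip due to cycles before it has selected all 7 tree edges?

1

Kruskal's algorithm — process edges by increasing weight (ties by edge label):
5-7 (1): add — endpoints in different components.
2-5 (3): add — endpoints in different components.
3-4 (5): add — endpoints in different components.
1-4 (6): add — endpoints in different components.
2-7 (6): skip — 2 and 7 already connected.
1-5 (7): add — endpoints in different components.
1-6 (7): add — endpoints in different components.
2-8 (8): add — endpoints in different components.
Edges rejected before the tree was complete: 1.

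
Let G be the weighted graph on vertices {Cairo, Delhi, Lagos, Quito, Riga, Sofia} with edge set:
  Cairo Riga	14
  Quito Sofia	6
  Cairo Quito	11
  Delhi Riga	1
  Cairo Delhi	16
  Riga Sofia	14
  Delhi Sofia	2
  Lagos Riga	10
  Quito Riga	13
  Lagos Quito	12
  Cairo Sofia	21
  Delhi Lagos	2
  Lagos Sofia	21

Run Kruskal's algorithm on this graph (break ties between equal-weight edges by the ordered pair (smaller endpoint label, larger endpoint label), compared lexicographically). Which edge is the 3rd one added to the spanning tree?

Sort edges by weight, then run Kruskal:
Delhi Riga (1): add — endpoints in different components.
Delhi Lagos (2): add — endpoints in different components.
Delhi Sofia (2): add — endpoints in different components.
Quito Sofia (6): add — endpoints in different components.
Lagos Riga (10): skip — Lagos and Riga already connected.
Cairo Quito (11): add — endpoints in different components.
The 3rd edge added is Delhi Sofia.

Delhi-Sofia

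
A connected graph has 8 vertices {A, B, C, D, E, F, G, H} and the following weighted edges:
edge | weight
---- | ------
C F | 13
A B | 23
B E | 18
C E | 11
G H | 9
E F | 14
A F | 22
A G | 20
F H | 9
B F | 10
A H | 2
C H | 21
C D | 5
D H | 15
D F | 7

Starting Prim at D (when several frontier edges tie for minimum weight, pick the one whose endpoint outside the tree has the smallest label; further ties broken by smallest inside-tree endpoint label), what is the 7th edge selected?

C-E

Grow the tree from D using Prim:
Step 1: cheapest edge leaving the tree is C D (5); add C.
Step 2: cheapest edge leaving the tree is D F (7); add F.
Step 3: cheapest edge leaving the tree is F H (9); add H.
Step 4: cheapest edge leaving the tree is A H (2); add A.
Step 5: cheapest edge leaving the tree is G H (9); add G.
Step 6: cheapest edge leaving the tree is B F (10); add B.
Step 7: cheapest edge leaving the tree is C E (11); add E.
The 7th edge added is C E.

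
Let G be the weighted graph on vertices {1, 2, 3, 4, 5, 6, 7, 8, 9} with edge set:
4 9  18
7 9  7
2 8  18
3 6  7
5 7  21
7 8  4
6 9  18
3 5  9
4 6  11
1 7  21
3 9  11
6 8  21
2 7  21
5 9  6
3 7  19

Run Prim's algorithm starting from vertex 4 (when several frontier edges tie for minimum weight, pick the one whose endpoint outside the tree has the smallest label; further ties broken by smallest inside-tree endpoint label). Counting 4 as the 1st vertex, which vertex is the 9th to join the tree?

1

Prim, starting at 4.
Step 1: cheapest edge leaving the tree is 4 6 (11); add 6.
Step 2: cheapest edge leaving the tree is 3 6 (7); add 3.
Step 3: cheapest edge leaving the tree is 3 5 (9); add 5.
Step 4: cheapest edge leaving the tree is 5 9 (6); add 9.
Step 5: cheapest edge leaving the tree is 7 9 (7); add 7.
Step 6: cheapest edge leaving the tree is 7 8 (4); add 8.
Step 7: cheapest edge leaving the tree is 2 8 (18); add 2.
Step 8: cheapest edge leaving the tree is 1 7 (21); add 1.
Vertex order: 4, 6, 3, 5, 9, 7, 8, 2, 1. The 9th vertex is 1.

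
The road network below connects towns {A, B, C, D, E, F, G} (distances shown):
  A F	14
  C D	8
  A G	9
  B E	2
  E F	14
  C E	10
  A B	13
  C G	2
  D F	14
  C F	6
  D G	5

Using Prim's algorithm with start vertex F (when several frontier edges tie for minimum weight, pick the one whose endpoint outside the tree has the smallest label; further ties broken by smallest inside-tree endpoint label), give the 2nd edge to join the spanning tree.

Grow the tree from F using Prim:
Step 1: frontier [C F 6, A F 14, D F 14, E F 14] → take C F (6); add C.
Step 2: frontier [C G 2, C D 8, C E 10, A F 14, D F 14, E F 14] → take C G (2); add G.
Step 3: frontier [C D 8, C E 10, A F 14, D F 14, E F 14, D G 5, A G 9] → take D G (5); add D.
Step 4: frontier [C E 10, A F 14, E F 14, A G 9] → take A G (9); add A.
Step 5: frontier [A B 13, C E 10, E F 14] → take C E (10); add E.
Step 6: frontier [A B 13, B E 2] → take B E (2); add B.
The 2nd edge added is C G.

C-G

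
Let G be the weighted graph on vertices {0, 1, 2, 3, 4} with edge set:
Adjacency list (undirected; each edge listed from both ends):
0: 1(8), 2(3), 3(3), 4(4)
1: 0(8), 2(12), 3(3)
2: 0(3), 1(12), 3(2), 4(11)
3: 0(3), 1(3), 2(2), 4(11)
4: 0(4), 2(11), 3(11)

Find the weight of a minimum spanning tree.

12

Prim's algorithm from 4:
Step 1: frontier [0-4 4, 2-4 11, 3-4 11] → take 0-4 (4); add 0.
Step 2: frontier [0-2 3, 0-3 3, 0-1 8, 2-4 11, 3-4 11] → take 0-2 (3); add 2.
Step 3: frontier [0-3 3, 0-1 8, 2-3 2, 1-2 12, 3-4 11] → take 2-3 (2); add 3.
Step 4: frontier [0-1 8, 1-2 12, 1-3 3] → take 1-3 (3); add 1.
MST edges: 0-4, 0-2, 2-3, 1-3; total weight 4+3+2+3 = 12.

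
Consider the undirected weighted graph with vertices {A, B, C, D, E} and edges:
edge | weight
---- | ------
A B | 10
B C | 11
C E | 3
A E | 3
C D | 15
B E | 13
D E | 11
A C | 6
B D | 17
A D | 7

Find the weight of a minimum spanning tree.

Grow the tree from C using Prim:
Step 1: cheapest edge leaving the tree is C E (3); add E.
Step 2: cheapest edge leaving the tree is A E (3); add A.
Step 3: cheapest edge leaving the tree is A D (7); add D.
Step 4: cheapest edge leaving the tree is A B (10); add B.
MST edges: C E, A E, A D, A B; total weight 3+3+7+10 = 23.

23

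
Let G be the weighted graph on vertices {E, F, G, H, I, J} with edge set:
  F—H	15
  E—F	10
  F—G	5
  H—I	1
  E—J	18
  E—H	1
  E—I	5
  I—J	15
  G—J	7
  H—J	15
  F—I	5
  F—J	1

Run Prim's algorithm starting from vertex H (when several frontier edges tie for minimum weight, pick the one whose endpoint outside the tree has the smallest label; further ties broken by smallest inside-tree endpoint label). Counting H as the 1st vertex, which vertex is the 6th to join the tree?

Prim's algorithm from H:
Step 1: frontier [E—H 1, H—I 1, F—H 15, H—J 15] → take E—H (1); add E.
Step 2: frontier [E—I 5, E—F 10, E—J 18, H—I 1, F—H 15, H—J 15] → take H—I (1); add I.
Step 3: frontier [E—F 10, E—J 18, F—H 15, H—J 15, F—I 5, I—J 15] → take F—I (5); add F.
Step 4: frontier [E—J 18, F—J 1, F—G 5, H—J 15, I—J 15] → take F—J (1); add J.
Step 5: frontier [F—G 5, G—J 7] → take F—G (5); add G.
Vertex order: H, E, I, F, J, G. The 6th vertex is G.

G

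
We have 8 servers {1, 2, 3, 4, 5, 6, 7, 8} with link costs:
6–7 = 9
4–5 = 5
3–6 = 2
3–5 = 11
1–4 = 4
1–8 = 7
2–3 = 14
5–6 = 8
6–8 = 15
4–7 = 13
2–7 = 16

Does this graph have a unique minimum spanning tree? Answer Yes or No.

Yes

Kruskal's algorithm — process edges by increasing weight (ties by edge label):
3–6 (2): add — endpoints in different components.
1–4 (4): add — endpoints in different components.
4–5 (5): add — endpoints in different components.
1–8 (7): add — endpoints in different components.
5–6 (8): add — endpoints in different components.
6–7 (9): add — endpoints in different components.
3–5 (11): skip — 3 and 5 already connected.
4–7 (13): skip — 4 and 7 already connected.
2–3 (14): add — endpoints in different components.
Every non-tree edge has weight strictly greater than the heaviest edge on the tree path between its endpoints, so the MST is unique.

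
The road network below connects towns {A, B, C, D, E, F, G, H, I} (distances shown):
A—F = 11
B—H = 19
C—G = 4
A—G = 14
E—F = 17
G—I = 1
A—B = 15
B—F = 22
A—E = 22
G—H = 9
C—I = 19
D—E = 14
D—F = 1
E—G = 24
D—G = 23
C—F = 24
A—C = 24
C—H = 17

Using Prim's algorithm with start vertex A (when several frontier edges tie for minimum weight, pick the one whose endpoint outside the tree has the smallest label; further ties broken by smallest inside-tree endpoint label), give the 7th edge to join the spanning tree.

G-H

Prim, starting at A.
Step 1: cheapest edge leaving the tree is A—F (11); add F.
Step 2: cheapest edge leaving the tree is D—F (1); add D.
Step 3: cheapest edge leaving the tree is D—E (14); add E.
Step 4: cheapest edge leaving the tree is A—G (14); add G.
Step 5: cheapest edge leaving the tree is G—I (1); add I.
Step 6: cheapest edge leaving the tree is C—G (4); add C.
Step 7: cheapest edge leaving the tree is G—H (9); add H.
Step 8: cheapest edge leaving the tree is A—B (15); add B.
The 7th edge added is G—H.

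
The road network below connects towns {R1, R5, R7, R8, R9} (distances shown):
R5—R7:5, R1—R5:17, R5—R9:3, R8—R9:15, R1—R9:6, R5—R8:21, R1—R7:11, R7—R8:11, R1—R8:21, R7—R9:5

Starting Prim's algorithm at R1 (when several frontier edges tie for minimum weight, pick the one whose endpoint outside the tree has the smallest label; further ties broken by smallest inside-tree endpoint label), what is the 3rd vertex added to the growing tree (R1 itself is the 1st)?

R5

Prim, starting at R1.
Step 1: cheapest edge leaving the tree is R1—R9 (6); add R9.
Step 2: cheapest edge leaving the tree is R5—R9 (3); add R5.
Step 3: cheapest edge leaving the tree is R5—R7 (5); add R7.
Step 4: cheapest edge leaving the tree is R7—R8 (11); add R8.
Vertex order: R1, R9, R5, R7, R8. The 3rd vertex is R5.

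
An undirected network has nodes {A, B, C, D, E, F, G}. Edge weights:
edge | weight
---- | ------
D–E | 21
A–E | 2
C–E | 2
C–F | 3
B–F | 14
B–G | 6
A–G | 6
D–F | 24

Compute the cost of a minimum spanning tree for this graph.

Prim's algorithm from D:
Step 1: frontier [D–E 21, D–F 24] → take D–E (21); add E.
Step 2: frontier [D–F 24, A–E 2, C–E 2] → take A–E (2); add A.
Step 3: frontier [A–G 6, D–F 24, C–E 2] → take C–E (2); add C.
Step 4: frontier [A–G 6, C–F 3, D–F 24] → take C–F (3); add F.
Step 5: frontier [A–G 6, B–F 14] → take A–G (6); add G.
Step 6: frontier [B–F 14, B–G 6] → take B–G (6); add B.
MST edges: D–E, A–E, C–E, C–F, A–G, B–G; total weight 21+2+2+3+6+6 = 40.

40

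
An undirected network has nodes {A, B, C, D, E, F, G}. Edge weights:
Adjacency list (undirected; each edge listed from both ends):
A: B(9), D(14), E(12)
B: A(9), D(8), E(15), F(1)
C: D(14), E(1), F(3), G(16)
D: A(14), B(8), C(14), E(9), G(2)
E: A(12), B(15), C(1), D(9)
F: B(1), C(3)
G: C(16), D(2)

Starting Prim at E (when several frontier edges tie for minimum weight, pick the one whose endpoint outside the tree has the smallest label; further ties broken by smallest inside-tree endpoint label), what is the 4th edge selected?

Grow the tree from E using Prim:
Step 1: cheapest edge leaving the tree is C-E (1); add C.
Step 2: cheapest edge leaving the tree is C-F (3); add F.
Step 3: cheapest edge leaving the tree is B-F (1); add B.
Step 4: cheapest edge leaving the tree is B-D (8); add D.
Step 5: cheapest edge leaving the tree is D-G (2); add G.
Step 6: cheapest edge leaving the tree is A-B (9); add A.
The 4th edge added is B-D.

B-D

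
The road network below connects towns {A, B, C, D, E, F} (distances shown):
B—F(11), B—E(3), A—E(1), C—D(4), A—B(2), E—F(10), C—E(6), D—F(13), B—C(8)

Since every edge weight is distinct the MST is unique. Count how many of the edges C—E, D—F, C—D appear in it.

2

Kruskal's algorithm — process edges by increasing weight (ties by edge label):
A—E (1): add — endpoints in different components.
A—B (2): add — endpoints in different components.
B—E (3): skip — B and E already connected.
C—D (4): add — endpoints in different components.
C—E (6): add — endpoints in different components.
B—C (8): skip — B and C already connected.
E—F (10): add — endpoints in different components.
MST edge set: {A—E, A—B, C—D, C—E, E—F}.
Of the listed edges, {C—E, C—D} are in the MST → 2.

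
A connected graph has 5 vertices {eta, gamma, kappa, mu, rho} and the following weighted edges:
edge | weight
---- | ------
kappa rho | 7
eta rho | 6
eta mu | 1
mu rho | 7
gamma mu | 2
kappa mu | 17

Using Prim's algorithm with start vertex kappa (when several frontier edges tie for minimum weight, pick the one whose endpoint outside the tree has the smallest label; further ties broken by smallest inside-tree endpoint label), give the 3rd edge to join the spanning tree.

eta-mu

Grow the tree from kappa using Prim:
Step 1: frontier [kappa rho 7, kappa mu 17] → take kappa rho (7); add rho.
Step 2: frontier [kappa mu 17, eta rho 6, mu rho 7] → take eta rho (6); add eta.
Step 3: frontier [eta mu 1, kappa mu 17, mu rho 7] → take eta mu (1); add mu.
Step 4: frontier [gamma mu 2] → take gamma mu (2); add gamma.
The 3rd edge added is eta mu.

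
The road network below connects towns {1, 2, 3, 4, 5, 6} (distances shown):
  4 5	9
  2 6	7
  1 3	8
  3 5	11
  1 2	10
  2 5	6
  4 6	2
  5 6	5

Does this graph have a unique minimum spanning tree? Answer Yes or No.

Kruskal: consider edges lightest-first.
4 6 (2): add — endpoints in different components.
5 6 (5): add — endpoints in different components.
2 5 (6): add — endpoints in different components.
2 6 (7): skip — 2 and 6 already connected.
1 3 (8): add — endpoints in different components.
4 5 (9): skip — 4 and 5 already connected.
1 2 (10): add — endpoints in different components.
Every non-tree edge has weight strictly greater than the heaviest edge on the tree path between its endpoints, so the MST is unique.

Yes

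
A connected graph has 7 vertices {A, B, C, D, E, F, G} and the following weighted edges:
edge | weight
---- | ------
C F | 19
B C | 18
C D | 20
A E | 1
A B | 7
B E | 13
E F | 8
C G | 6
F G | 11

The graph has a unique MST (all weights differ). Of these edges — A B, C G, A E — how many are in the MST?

3

Sort edges by weight, then run Kruskal:
A E (1): add — endpoints in different components.
C G (6): add — endpoints in different components.
A B (7): add — endpoints in different components.
E F (8): add — endpoints in different components.
F G (11): add — endpoints in different components.
B E (13): skip — B and E already connected.
B C (18): skip — B and C already connected.
C F (19): skip — C and F already connected.
C D (20): add — endpoints in different components.
MST edge set: {A E, C G, A B, E F, F G, C D}.
Of the listed edges, {A B, C G, A E} are in the MST → 3.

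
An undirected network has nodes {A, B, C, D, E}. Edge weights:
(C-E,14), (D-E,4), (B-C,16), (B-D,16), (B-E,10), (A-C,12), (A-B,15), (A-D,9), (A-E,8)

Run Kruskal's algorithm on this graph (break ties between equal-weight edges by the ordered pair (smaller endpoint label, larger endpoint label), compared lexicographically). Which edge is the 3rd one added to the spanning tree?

Kruskal: consider edges lightest-first.
D-E (4): add. Components now {A} {B} {C} {D,E}
A-E (8): add. Components now {A,D,E} {B} {C}
A-D (9): skip — A and D already connected.
B-E (10): add. Components now {A,B,D,E} {C}
A-C (12): add. Components now {A,B,C,D,E}
The 3rd edge added is B-E.

B-E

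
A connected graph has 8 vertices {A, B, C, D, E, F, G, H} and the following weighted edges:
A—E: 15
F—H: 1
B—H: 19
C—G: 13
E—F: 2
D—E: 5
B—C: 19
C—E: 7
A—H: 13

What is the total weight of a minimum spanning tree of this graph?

Kruskal's algorithm — process edges by increasing weight (ties by edge label):
F—H (1): add — endpoints in different components.
E—F (2): add — endpoints in different components.
D—E (5): add — endpoints in different components.
C—E (7): add — endpoints in different components.
A—H (13): add — endpoints in different components.
C—G (13): add — endpoints in different components.
A—E (15): skip — A and E already connected.
B—C (19): add — endpoints in different components.
MST edges: F—H, E—F, D—E, C—E, A—H, C—G, B—C; total weight 1+2+5+7+13+13+19 = 60.

60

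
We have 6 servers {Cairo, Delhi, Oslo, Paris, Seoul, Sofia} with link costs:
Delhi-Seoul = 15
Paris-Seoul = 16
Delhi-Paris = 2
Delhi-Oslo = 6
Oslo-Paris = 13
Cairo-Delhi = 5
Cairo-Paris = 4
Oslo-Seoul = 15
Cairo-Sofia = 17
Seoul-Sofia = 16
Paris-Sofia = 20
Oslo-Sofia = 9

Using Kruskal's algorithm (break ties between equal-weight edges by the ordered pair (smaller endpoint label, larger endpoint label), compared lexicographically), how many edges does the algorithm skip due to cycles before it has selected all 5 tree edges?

Kruskal: consider edges lightest-first.
Delhi-Paris (2): add — endpoints in different components.
Cairo-Paris (4): add — endpoints in different components.
Cairo-Delhi (5): skip — Delhi and Cairo already connected.
Delhi-Oslo (6): add — endpoints in different components.
Oslo-Sofia (9): add — endpoints in different components.
Oslo-Paris (13): skip — Oslo and Paris already connected.
Delhi-Seoul (15): add — endpoints in different components.
Edges rejected before the tree was complete: 2.

2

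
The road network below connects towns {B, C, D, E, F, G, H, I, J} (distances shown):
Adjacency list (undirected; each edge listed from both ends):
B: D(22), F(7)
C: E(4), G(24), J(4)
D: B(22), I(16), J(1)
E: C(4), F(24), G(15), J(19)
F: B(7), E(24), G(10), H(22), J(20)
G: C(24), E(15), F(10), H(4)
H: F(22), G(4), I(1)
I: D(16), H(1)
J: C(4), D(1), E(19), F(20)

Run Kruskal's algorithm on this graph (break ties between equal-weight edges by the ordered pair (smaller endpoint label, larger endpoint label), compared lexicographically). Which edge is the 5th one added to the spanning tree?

Kruskal: consider edges lightest-first.
D—J (1): add — endpoints in different components.
H—I (1): add — endpoints in different components.
C—E (4): add — endpoints in different components.
C—J (4): add — endpoints in different components.
G—H (4): add — endpoints in different components.
B—F (7): add — endpoints in different components.
F—G (10): add — endpoints in different components.
E—G (15): add — endpoints in different components.
The 5th edge added is G—H.

G-H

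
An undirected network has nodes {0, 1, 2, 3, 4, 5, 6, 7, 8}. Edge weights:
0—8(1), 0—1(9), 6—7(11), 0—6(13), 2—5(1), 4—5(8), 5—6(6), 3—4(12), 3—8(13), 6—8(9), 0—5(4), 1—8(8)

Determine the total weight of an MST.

51

Kruskal's algorithm — process edges by increasing weight (ties by edge label):
0—8 (1): add — endpoints in different components.
2—5 (1): add — endpoints in different components.
0—5 (4): add — endpoints in different components.
5—6 (6): add — endpoints in different components.
1—8 (8): add — endpoints in different components.
4—5 (8): add — endpoints in different components.
0—1 (9): skip — 0 and 1 already connected.
6—8 (9): skip — 6 and 8 already connected.
6—7 (11): add — endpoints in different components.
3—4 (12): add — endpoints in different components.
MST edges: 0—8, 2—5, 0—5, 5—6, 1—8, 4—5, 6—7, 3—4; total weight 1+1+4+6+8+8+11+12 = 51.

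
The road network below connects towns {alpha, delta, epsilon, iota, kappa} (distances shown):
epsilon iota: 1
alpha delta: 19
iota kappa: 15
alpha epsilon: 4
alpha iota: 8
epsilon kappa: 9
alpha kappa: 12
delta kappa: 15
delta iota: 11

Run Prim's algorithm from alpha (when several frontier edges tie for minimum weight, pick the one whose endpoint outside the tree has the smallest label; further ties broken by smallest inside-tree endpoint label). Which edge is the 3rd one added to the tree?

Prim's algorithm from alpha:
Step 1: cheapest edge leaving the tree is alpha epsilon (4); add epsilon.
Step 2: cheapest edge leaving the tree is epsilon iota (1); add iota.
Step 3: cheapest edge leaving the tree is epsilon kappa (9); add kappa.
Step 4: cheapest edge leaving the tree is delta iota (11); add delta.
The 3rd edge added is epsilon kappa.

epsilon-kappa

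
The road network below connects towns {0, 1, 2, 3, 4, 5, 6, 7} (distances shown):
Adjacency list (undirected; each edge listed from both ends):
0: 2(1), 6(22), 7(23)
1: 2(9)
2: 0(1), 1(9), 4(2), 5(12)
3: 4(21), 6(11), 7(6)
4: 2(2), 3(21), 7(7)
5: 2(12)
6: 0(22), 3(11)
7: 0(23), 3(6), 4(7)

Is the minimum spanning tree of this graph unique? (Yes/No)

Yes

Sort edges by weight, then run Kruskal:
0–2 (1): add — endpoints in different components.
2–4 (2): add — endpoints in different components.
3–7 (6): add — endpoints in different components.
4–7 (7): add — endpoints in different components.
1–2 (9): add — endpoints in different components.
3–6 (11): add — endpoints in different components.
2–5 (12): add — endpoints in different components.
Every non-tree edge has weight strictly greater than the heaviest edge on the tree path between its endpoints, so the MST is unique.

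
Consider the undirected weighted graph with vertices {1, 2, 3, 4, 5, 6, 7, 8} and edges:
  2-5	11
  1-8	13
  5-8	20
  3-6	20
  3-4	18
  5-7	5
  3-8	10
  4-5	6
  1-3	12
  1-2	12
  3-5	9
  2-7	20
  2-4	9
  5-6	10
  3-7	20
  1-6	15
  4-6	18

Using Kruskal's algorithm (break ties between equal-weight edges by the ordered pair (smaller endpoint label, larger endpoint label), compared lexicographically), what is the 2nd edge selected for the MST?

Sort edges by weight, then run Kruskal:
5-7 (5): add — endpoints in different components.
4-5 (6): add — endpoints in different components.
2-4 (9): add — endpoints in different components.
3-5 (9): add — endpoints in different components.
3-8 (10): add — endpoints in different components.
5-6 (10): add — endpoints in different components.
2-5 (11): skip — 2 and 5 already connected.
1-2 (12): add — endpoints in different components.
The 2nd edge added is 4-5.

4-5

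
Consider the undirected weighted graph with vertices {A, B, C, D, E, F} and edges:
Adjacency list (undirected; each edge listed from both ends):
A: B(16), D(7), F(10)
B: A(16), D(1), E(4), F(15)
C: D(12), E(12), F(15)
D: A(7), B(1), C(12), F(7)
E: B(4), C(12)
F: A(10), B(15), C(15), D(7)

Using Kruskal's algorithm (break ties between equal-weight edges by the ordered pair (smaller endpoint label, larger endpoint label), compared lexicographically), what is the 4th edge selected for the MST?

Sort edges by weight, then run Kruskal:
B—D (1): add. Components now {A} {B,D} {C} {E} {F}
B—E (4): add. Components now {A} {B,D,E} {C} {F}
A—D (7): add. Components now {A,B,D,E} {C} {F}
D—F (7): add. Components now {A,B,D,E,F} {C}
A—F (10): skip — A and F already connected.
C—D (12): add. Components now {A,B,C,D,E,F}
The 4th edge added is D—F.

D-F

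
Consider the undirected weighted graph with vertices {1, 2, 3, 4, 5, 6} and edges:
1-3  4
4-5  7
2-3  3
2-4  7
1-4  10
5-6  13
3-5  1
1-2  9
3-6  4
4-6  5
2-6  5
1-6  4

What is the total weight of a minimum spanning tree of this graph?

Grow the tree from 2 using Prim:
Step 1: frontier [2-3 3, 2-6 5, 2-4 7, 1-2 9] → take 2-3 (3); add 3.
Step 2: frontier [2-6 5, 2-4 7, 1-2 9, 3-5 1, 1-3 4, 3-6 4] → take 3-5 (1); add 5.
Step 3: frontier [2-6 5, 2-4 7, 1-2 9, 1-3 4, 3-6 4, 4-5 7, 5-6 13] → take 1-3 (4); add 1.
Step 4: frontier [1-6 4, 1-4 10, 2-6 5, 2-4 7, 3-6 4, 4-5 7, 5-6 13] → take 1-6 (4); add 6.
Step 5: frontier [1-4 10, 2-4 7, 4-5 7, 4-6 5] → take 4-6 (5); add 4.
MST edges: 2-3, 3-5, 1-3, 1-6, 4-6; total weight 3+1+4+4+5 = 17.

17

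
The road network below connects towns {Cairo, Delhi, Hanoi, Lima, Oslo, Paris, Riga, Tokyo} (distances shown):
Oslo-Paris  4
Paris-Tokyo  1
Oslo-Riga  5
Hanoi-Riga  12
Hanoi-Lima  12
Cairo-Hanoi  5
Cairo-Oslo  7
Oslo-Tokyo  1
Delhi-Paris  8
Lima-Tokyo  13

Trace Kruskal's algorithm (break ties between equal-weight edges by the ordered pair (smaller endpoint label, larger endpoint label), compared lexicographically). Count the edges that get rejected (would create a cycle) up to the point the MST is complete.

Sort edges by weight, then run Kruskal:
Oslo-Tokyo (1): add — endpoints in different components.
Paris-Tokyo (1): add — endpoints in different components.
Oslo-Paris (4): skip — Paris and Oslo already connected.
Cairo-Hanoi (5): add — endpoints in different components.
Oslo-Riga (5): add — endpoints in different components.
Cairo-Oslo (7): add — endpoints in different components.
Delhi-Paris (8): add — endpoints in different components.
Hanoi-Lima (12): add — endpoints in different components.
Edges rejected before the tree was complete: 1.

1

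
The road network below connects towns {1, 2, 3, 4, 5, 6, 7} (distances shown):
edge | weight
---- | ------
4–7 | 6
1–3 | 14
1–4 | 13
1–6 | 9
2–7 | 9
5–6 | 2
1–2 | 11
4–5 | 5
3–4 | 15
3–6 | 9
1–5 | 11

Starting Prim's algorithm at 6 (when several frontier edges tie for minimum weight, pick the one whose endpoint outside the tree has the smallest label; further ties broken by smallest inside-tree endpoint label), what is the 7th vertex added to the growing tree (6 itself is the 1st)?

Grow the tree from 6 using Prim:
Step 1: cheapest edge leaving the tree is 5–6 (2); add 5.
Step 2: cheapest edge leaving the tree is 4–5 (5); add 4.
Step 3: cheapest edge leaving the tree is 4–7 (6); add 7.
Step 4: cheapest edge leaving the tree is 1–6 (9); add 1.
Step 5: cheapest edge leaving the tree is 2–7 (9); add 2.
Step 6: cheapest edge leaving the tree is 3–6 (9); add 3.
Vertex order: 6, 5, 4, 7, 1, 2, 3. The 7th vertex is 3.

3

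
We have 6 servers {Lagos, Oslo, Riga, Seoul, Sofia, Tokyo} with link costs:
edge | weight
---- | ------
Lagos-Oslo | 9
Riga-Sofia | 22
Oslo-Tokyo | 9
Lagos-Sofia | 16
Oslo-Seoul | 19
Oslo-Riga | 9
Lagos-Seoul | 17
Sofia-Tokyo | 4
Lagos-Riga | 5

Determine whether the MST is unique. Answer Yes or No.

No

Kruskal's algorithm — process edges by increasing weight (ties by edge label):
Sofia-Tokyo (4): add. Components now {Sofia,Tokyo} {Riga} {Lagos} {Oslo} {Seoul}
Lagos-Riga (5): add. Components now {Sofia,Tokyo} {Lagos,Riga} {Oslo} {Seoul}
Lagos-Oslo (9): add. Components now {Sofia,Tokyo} {Lagos,Oslo,Riga} {Seoul}
Oslo-Riga (9): skip — Riga and Oslo already connected.
Oslo-Tokyo (9): add. Components now {Lagos,Oslo,Riga,Sofia,Tokyo} {Seoul}
Lagos-Sofia (16): skip — Lagos and Sofia already connected.
Lagos-Seoul (17): add. Components now {Lagos,Oslo,Riga,Seoul,Sofia,Tokyo}
Non-tree edge Oslo-Riga has weight 9, equal to the heaviest edge on its tree cycle — swapping gives another MST of the same weight. Not unique.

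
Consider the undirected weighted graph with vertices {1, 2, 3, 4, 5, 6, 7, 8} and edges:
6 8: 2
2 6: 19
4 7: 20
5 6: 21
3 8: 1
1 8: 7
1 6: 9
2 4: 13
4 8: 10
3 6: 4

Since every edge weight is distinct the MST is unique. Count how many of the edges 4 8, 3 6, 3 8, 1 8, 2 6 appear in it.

Kruskal's algorithm — process edges by increasing weight (ties by edge label):
3 8 (1): add — endpoints in different components.
6 8 (2): add — endpoints in different components.
3 6 (4): skip — 3 and 6 already connected.
1 8 (7): add — endpoints in different components.
1 6 (9): skip — 1 and 6 already connected.
4 8 (10): add — endpoints in different components.
2 4 (13): add — endpoints in different components.
2 6 (19): skip — 2 and 6 already connected.
4 7 (20): add — endpoints in different components.
5 6 (21): add — endpoints in different components.
MST edge set: {3 8, 6 8, 1 8, 4 8, 2 4, 4 7, 5 6}.
Of the listed edges, {4 8, 3 8, 1 8} are in the MST → 3.

3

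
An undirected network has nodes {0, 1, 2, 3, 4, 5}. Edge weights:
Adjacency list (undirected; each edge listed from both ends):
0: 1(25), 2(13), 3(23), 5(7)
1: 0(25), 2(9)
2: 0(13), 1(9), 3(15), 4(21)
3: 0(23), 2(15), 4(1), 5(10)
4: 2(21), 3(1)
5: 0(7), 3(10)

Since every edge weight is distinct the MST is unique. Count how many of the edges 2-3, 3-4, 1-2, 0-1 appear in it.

2

Sort edges by weight, then run Kruskal:
3-4 (1): add. Components now {0} {1} {2} {3,4} {5}
0-5 (7): add. Components now {0,5} {1} {2} {3,4}
1-2 (9): add. Components now {0,5} {1,2} {3,4}
3-5 (10): add. Components now {0,3,4,5} {1,2}
0-2 (13): add. Components now {0,1,2,3,4,5}
MST edge set: {3-4, 0-5, 1-2, 3-5, 0-2}.
Of the listed edges, {3-4, 1-2} are in the MST → 2.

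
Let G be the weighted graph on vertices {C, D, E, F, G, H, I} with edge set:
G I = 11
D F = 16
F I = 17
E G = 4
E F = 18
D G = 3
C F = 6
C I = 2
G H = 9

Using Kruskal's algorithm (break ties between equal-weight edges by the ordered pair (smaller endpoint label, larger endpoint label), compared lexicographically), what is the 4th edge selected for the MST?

C-F

Kruskal's algorithm — process edges by increasing weight (ties by edge label):
C I (2): add — endpoints in different components.
D G (3): add — endpoints in different components.
E G (4): add — endpoints in different components.
C F (6): add — endpoints in different components.
G H (9): add — endpoints in different components.
G I (11): add — endpoints in different components.
The 4th edge added is C F.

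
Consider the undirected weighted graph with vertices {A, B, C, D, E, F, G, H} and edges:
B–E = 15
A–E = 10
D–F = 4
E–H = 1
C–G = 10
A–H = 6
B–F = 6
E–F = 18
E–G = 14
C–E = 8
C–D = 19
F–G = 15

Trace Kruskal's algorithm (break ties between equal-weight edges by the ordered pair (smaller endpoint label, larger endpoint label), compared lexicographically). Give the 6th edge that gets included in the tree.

C-G

Kruskal's algorithm — process edges by increasing weight (ties by edge label):
E–H (1): add — endpoints in different components.
D–F (4): add — endpoints in different components.
A–H (6): add — endpoints in different components.
B–F (6): add — endpoints in different components.
C–E (8): add — endpoints in different components.
A–E (10): skip — A and E already connected.
C–G (10): add — endpoints in different components.
E–G (14): skip — E and G already connected.
B–E (15): add — endpoints in different components.
The 6th edge added is C–G.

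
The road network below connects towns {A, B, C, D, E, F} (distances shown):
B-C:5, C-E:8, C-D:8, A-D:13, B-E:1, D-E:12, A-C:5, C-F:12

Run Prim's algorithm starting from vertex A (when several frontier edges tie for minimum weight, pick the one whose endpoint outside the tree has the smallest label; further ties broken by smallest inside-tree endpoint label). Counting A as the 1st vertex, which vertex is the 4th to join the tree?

Prim, starting at A.
Step 1: cheapest edge leaving the tree is A-C (5); add C.
Step 2: cheapest edge leaving the tree is B-C (5); add B.
Step 3: cheapest edge leaving the tree is B-E (1); add E.
Step 4: cheapest edge leaving the tree is C-D (8); add D.
Step 5: cheapest edge leaving the tree is C-F (12); add F.
Vertex order: A, C, B, E, D, F. The 4th vertex is E.

E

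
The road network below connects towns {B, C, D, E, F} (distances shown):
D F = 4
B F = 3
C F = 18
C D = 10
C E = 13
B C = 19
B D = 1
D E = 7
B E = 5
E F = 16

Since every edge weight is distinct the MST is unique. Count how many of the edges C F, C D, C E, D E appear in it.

Sort edges by weight, then run Kruskal:
B D (1): add. Components now {B,D} {C} {E} {F}
B F (3): add. Components now {B,D,F} {C} {E}
D F (4): skip — D and F already connected.
B E (5): add. Components now {B,D,E,F} {C}
D E (7): skip — D and E already connected.
C D (10): add. Components now {B,C,D,E,F}
MST edge set: {B D, B F, B E, C D}.
Of the listed edges, {C D} are in the MST → 1.

1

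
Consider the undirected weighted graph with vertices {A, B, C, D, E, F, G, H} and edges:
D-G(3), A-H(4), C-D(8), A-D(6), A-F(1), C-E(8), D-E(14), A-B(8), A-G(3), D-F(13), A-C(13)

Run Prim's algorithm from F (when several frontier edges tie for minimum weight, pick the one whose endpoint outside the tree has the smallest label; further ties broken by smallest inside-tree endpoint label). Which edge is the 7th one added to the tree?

Grow the tree from F using Prim:
Step 1: frontier [A-F 1, D-F 13] → take A-F (1); add A.
Step 2: frontier [A-G 3, A-H 4, A-D 6, A-B 8, A-C 13, D-F 13] → take A-G (3); add G.
Step 3: frontier [A-H 4, A-D 6, A-B 8, A-C 13, D-F 13, D-G 3] → take D-G (3); add D.
Step 4: frontier [A-H 4, A-B 8, A-C 13, C-D 8, D-E 14] → take A-H (4); add H.
Step 5: frontier [A-B 8, A-C 13, C-D 8, D-E 14] → take A-B (8); add B.
Step 6: frontier [A-C 13, C-D 8, D-E 14] → take C-D (8); add C.
Step 7: frontier [C-E 8, D-E 14] → take C-E (8); add E.
The 7th edge added is C-E.

C-E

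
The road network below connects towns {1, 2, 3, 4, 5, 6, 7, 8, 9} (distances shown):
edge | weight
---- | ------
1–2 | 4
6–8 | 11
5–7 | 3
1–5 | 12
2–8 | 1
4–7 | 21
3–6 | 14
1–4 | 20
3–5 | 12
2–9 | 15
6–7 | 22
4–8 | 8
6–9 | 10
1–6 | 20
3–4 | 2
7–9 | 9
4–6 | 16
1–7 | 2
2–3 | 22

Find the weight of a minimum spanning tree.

Prim, starting at 2.
Step 1: cheapest edge leaving the tree is 2–8 (1); add 8.
Step 2: cheapest edge leaving the tree is 1–2 (4); add 1.
Step 3: cheapest edge leaving the tree is 1–7 (2); add 7.
Step 4: cheapest edge leaving the tree is 5–7 (3); add 5.
Step 5: cheapest edge leaving the tree is 4–8 (8); add 4.
Step 6: cheapest edge leaving the tree is 3–4 (2); add 3.
Step 7: cheapest edge leaving the tree is 7–9 (9); add 9.
Step 8: cheapest edge leaving the tree is 6–9 (10); add 6.
MST edges: 2–8, 1–2, 1–7, 5–7, 4–8, 3–4, 7–9, 6–9; total weight 1+4+2+3+8+2+9+10 = 39.

39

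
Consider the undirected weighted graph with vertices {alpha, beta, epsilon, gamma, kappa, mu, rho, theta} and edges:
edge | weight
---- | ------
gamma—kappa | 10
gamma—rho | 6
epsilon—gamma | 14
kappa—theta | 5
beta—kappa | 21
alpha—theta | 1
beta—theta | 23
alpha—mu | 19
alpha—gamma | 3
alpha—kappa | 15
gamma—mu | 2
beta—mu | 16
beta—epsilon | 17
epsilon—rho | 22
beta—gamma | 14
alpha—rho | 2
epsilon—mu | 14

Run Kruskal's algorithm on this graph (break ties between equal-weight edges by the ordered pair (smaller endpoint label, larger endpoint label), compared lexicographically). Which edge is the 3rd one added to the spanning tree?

gamma-mu

Kruskal: consider edges lightest-first.
alpha—theta (1): add — endpoints in different components.
alpha—rho (2): add — endpoints in different components.
gamma—mu (2): add — endpoints in different components.
alpha—gamma (3): add — endpoints in different components.
kappa—theta (5): add — endpoints in different components.
gamma—rho (6): skip — gamma and rho already connected.
gamma—kappa (10): skip — kappa and gamma already connected.
beta—gamma (14): add — endpoints in different components.
epsilon—gamma (14): add — endpoints in different components.
The 3rd edge added is gamma—mu.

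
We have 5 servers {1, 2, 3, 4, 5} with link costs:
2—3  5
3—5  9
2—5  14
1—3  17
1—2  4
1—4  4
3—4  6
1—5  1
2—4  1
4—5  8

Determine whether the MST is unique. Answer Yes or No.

Sort edges by weight, then run Kruskal:
1—5 (1): add — endpoints in different components.
2—4 (1): add — endpoints in different components.
1—2 (4): add — endpoints in different components.
1—4 (4): skip — 1 and 4 already connected.
2—3 (5): add — endpoints in different components.
Non-tree edge 1—4 has weight 4, equal to the heaviest edge on its tree cycle — swapping gives another MST of the same weight. Not unique.

No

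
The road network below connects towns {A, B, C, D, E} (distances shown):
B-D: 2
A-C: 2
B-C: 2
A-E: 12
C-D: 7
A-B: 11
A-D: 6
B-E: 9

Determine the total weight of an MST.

15

Prim, starting at A.
Step 1: frontier [A-C 2, A-D 6, A-B 11, A-E 12] → take A-C (2); add C.
Step 2: frontier [A-D 6, A-B 11, A-E 12, B-C 2, C-D 7] → take B-C (2); add B.
Step 3: frontier [A-D 6, A-E 12, B-D 2, B-E 9, C-D 7] → take B-D (2); add D.
Step 4: frontier [A-E 12, B-E 9] → take B-E (9); add E.
MST edges: A-C, B-C, B-D, B-E; total weight 2+2+2+9 = 15.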